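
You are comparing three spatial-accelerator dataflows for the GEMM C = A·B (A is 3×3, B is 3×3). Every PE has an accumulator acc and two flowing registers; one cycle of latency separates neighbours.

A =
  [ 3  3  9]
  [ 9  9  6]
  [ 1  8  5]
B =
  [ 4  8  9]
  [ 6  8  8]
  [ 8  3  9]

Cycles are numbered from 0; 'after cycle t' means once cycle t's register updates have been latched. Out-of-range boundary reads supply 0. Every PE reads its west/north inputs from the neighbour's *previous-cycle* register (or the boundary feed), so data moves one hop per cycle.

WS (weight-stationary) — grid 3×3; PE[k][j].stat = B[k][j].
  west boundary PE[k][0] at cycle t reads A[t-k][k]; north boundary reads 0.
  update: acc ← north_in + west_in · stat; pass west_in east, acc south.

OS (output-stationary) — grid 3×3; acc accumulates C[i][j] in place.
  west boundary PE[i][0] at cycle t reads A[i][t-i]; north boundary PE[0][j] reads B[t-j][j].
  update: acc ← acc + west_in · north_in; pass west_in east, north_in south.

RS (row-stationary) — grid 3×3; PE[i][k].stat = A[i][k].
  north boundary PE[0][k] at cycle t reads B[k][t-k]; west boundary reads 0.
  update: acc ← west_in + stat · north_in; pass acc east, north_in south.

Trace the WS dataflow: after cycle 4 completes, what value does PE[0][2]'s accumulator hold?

PE[0][2].acc = 9

WS (3×3). Following PE[0][2] plus its west/north inputs:
  after 0 — PE[0][1] acc=0, pass-E 0, pass-S 0
  after 0 — PE[0][2] acc=0, pass-E 0, pass-S 0
  after 1 — PE[0][1] acc=24, pass-E 3, pass-S 24
  after 1 — PE[0][2] acc=0, pass-E 0, pass-S 0
  after 2 — PE[0][1] acc=72, pass-E 9, pass-S 72
  after 2 — PE[0][2] acc=27, pass-E 3, pass-S 27
  after 3 — PE[0][1] acc=8, pass-E 1, pass-S 8
  after 3 — PE[0][2] acc=81, pass-E 9, pass-S 81
  after 4 — PE[0][1] acc=0, pass-E 0, pass-S 0
  after 4 — PE[0][2] acc=9, pass-E 1, pass-S 9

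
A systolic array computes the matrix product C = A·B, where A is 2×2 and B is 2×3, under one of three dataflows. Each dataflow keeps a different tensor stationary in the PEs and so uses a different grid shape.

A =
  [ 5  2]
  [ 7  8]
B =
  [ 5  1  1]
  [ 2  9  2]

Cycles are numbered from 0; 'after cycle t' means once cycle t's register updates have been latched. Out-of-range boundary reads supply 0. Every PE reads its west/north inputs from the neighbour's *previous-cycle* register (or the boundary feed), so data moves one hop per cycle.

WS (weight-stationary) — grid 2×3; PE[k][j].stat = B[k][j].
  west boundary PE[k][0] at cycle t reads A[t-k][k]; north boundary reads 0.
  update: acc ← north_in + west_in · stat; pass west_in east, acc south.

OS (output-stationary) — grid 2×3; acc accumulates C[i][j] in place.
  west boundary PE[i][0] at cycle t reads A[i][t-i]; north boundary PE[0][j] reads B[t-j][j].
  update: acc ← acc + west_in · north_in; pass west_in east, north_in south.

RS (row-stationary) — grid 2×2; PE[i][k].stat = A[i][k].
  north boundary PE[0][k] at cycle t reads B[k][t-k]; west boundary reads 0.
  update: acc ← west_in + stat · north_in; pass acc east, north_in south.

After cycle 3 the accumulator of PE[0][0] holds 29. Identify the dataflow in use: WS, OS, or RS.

WS (2×3 grid), PE[0][0]:
  @0  [0,0]  acc 25  |  →5  ↓25
  @1  [0,0]  acc 35  |  →7  ↓35
  @2  [0,0]  acc 0  |  →0  ↓0
  @3  [0,0]  acc 0  |  →0  ↓0
OS (2×3 grid), PE[0][0]:
  @0  [0,0]  acc 25  |  →5  ↓5
  @1  [0,0]  acc 29  |  →2  ↓2
  @2  [0,0]  acc 29  |  →0  ↓0
  @3  [0,0]  acc 29  |  →0  ↓0
RS (2×2 grid), PE[0][0]:
  @0  [0,0]  acc 25  |  →25  ↓5
  @1  [0,0]  acc 5  |  →5  ↓1
  @2  [0,0]  acc 5  |  →5  ↓1
  @3  [0,0]  acc 0  |  →0  ↓0

dataflow = OS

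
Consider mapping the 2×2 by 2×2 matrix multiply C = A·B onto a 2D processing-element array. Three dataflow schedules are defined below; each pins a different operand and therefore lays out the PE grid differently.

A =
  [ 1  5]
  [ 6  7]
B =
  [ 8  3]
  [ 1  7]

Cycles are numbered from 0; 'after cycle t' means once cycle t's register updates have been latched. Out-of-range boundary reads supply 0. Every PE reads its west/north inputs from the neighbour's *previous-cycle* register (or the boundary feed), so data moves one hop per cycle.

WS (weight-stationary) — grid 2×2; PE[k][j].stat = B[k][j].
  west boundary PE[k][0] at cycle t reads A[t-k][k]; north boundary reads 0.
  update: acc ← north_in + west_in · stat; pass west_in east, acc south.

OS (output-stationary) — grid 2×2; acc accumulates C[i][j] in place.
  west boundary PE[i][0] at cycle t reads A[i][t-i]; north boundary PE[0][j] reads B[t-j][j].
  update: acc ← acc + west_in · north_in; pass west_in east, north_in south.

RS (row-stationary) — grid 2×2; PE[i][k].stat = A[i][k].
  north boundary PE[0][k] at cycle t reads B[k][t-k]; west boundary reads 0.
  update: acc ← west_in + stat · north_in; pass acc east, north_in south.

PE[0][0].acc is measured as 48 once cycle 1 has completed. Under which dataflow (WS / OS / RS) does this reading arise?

dataflow = WS

WS (2×2 grid), PE[0][0]:
  cycle 0: PE[0][0] → acc 8, east 1, south 8
  cycle 1: PE[0][0] → acc 48, east 6, south 48
OS (2×2 grid), PE[0][0]:
  cycle 0: PE[0][0] → acc 8, east 1, south 8
  cycle 1: PE[0][0] → acc 13, east 5, south 1
RS (2×2 grid), PE[0][0]:
  cycle 0: PE[0][0] → acc 8, east 8, south 8
  cycle 1: PE[0][0] → acc 3, east 3, south 3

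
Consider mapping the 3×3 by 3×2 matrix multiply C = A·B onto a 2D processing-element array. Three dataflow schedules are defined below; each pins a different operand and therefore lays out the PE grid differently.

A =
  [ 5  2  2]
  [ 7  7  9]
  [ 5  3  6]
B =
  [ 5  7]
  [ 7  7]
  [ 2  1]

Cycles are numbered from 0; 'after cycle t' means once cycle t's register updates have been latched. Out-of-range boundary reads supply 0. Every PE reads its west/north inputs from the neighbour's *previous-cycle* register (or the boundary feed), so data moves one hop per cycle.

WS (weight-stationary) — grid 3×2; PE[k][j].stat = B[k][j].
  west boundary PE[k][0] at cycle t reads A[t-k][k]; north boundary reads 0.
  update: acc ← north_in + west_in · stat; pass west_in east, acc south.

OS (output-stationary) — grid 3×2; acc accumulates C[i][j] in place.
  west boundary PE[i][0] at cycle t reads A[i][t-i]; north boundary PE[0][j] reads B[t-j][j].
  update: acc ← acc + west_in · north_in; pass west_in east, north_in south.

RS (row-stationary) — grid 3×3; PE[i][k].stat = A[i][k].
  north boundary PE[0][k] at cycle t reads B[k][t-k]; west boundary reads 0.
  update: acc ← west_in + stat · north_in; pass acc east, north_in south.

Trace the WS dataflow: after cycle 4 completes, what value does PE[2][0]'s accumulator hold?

PE[2][0].acc = 58

WS (3×2). Following PE[2][0] plus its west/north inputs:
  0: (1,0).acc=0  regs=<0,0>
  0: (2,0).acc=0  regs=<0,0>
  1: (1,0).acc=39  regs=<2,39>
  1: (2,0).acc=0  regs=<0,0>
  2: (1,0).acc=84  regs=<7,84>
  2: (2,0).acc=43  regs=<2,43>
  3: (1,0).acc=46  regs=<3,46>
  3: (2,0).acc=102  regs=<9,102>
  4: (1,0).acc=0  regs=<0,0>
  4: (2,0).acc=58  regs=<6,58>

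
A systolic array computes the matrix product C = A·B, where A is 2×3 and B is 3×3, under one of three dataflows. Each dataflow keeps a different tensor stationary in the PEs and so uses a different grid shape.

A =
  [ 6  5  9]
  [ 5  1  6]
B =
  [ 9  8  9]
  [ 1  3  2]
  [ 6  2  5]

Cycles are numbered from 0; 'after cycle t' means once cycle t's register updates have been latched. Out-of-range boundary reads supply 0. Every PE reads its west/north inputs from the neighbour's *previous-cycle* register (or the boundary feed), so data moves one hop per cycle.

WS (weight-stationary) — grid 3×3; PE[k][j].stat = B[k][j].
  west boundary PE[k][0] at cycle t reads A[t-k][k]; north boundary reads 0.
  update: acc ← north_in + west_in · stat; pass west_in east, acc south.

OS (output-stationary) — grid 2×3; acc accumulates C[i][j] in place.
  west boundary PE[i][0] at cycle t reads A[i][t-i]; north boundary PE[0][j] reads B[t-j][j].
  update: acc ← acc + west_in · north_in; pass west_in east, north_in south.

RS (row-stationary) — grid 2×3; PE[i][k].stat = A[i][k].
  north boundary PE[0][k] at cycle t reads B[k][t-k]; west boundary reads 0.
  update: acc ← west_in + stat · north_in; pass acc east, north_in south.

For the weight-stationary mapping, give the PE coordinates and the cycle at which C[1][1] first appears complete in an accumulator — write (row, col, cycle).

WS — PE[2][1] is where C[1][1] collects:
  cycle 0: PE[2][1] → acc 0, east 0, south 0
  cycle 1: PE[2][1] → acc 0, east 0, south 0
  cycle 2: PE[2][1] → acc 0, east 0, south 0
  cycle 3: PE[2][1] → acc 81, east 9, south 81
  cycle 4: PE[2][1] → acc 55, east 6, south 55

(row, col, cycle) = (2, 1, 4)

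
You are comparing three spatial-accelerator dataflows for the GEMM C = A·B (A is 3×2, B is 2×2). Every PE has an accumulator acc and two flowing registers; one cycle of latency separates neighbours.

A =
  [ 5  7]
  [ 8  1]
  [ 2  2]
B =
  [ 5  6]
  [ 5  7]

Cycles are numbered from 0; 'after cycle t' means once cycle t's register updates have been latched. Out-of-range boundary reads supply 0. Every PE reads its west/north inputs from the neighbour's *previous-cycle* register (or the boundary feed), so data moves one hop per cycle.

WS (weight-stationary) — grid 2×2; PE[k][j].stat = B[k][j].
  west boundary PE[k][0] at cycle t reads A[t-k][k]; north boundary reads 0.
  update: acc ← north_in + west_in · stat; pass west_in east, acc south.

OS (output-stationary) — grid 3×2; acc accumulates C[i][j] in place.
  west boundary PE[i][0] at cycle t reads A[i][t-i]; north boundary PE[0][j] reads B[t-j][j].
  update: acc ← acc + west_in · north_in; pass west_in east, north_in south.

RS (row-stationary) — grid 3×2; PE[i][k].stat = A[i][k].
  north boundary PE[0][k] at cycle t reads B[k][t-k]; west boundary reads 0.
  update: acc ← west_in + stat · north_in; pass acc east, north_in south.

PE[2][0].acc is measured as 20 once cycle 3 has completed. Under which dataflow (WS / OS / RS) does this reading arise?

WS: PE[2][0] is outside its 2×2 grid.
— OS: 3×2; PE[2][0] trace:
  t=0 PE[2][0]: acc=0 h=0 v=0
  t=1 PE[2][0]: acc=0 h=0 v=0
  t=2 PE[2][0]: acc=10 h=2 v=5
  t=3 PE[2][0]: acc=20 h=2 v=5
— RS: 3×2; PE[2][0] trace:
  t=0 PE[2][0]: acc=0 h=0 v=0
  t=1 PE[2][0]: acc=0 h=0 v=0
  t=2 PE[2][0]: acc=10 h=10 v=5
  t=3 PE[2][0]: acc=12 h=12 v=6

dataflow = OS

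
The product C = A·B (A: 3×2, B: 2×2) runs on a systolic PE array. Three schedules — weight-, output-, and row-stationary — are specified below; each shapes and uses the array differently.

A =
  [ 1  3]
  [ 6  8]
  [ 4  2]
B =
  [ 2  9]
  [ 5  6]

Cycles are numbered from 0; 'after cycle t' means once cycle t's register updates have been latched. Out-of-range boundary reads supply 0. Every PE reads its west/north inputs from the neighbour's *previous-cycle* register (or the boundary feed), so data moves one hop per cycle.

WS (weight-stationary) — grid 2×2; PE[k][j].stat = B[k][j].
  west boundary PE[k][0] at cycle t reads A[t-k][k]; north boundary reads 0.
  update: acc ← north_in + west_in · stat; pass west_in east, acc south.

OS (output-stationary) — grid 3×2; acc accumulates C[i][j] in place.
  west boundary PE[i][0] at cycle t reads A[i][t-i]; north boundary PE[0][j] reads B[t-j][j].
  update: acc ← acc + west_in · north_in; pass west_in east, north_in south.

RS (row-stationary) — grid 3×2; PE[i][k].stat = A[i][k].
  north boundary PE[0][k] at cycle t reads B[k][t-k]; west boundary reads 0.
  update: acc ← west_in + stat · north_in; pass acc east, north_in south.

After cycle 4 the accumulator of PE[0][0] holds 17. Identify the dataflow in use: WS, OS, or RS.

dataflow = OS

WS (2×2 grid), PE[0][0]:
  @0  [0,0]  acc 2  |  →1  ↓2
  @1  [0,0]  acc 12  |  →6  ↓12
  @2  [0,0]  acc 8  |  →4  ↓8
  @3  [0,0]  acc 0  |  →0  ↓0
  @4  [0,0]  acc 0  |  →0  ↓0
OS (3×2 grid), PE[0][0]:
  @0  [0,0]  acc 2  |  →1  ↓2
  @1  [0,0]  acc 17  |  →3  ↓5
  @2  [0,0]  acc 17  |  →0  ↓0
  @3  [0,0]  acc 17  |  →0  ↓0
  @4  [0,0]  acc 17  |  →0  ↓0
RS (3×2 grid), PE[0][0]:
  @0  [0,0]  acc 2  |  →2  ↓2
  @1  [0,0]  acc 9  |  →9  ↓9
  @2  [0,0]  acc 0  |  →0  ↓0
  @3  [0,0]  acc 0  |  →0  ↓0
  @4  [0,0]  acc 0  |  →0  ↓0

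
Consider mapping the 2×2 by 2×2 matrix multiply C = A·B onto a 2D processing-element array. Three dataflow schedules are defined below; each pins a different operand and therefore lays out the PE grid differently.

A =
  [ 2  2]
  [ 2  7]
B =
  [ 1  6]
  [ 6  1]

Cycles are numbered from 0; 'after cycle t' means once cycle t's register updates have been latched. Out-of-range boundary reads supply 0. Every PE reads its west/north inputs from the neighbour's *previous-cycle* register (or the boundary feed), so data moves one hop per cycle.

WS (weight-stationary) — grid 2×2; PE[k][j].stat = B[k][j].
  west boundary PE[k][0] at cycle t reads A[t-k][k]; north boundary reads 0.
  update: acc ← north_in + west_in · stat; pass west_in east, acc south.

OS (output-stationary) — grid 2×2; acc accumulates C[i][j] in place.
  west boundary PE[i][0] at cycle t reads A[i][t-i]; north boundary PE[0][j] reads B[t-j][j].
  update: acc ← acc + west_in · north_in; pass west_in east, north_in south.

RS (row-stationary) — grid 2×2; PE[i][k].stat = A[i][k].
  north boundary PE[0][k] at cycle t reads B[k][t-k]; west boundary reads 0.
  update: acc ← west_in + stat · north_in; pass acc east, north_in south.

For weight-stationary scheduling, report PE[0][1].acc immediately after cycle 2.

WS (2×2). Following PE[0][1] plus its west/north inputs:
  t=0 PE[0][0]: acc=2 h=2 v=2
  t=0 PE[0][1]: acc=0 h=0 v=0
  t=1 PE[0][0]: acc=2 h=2 v=2
  t=1 PE[0][1]: acc=12 h=2 v=12
  t=2 PE[0][0]: acc=0 h=0 v=0
  t=2 PE[0][1]: acc=12 h=2 v=12

PE[0][1].acc = 12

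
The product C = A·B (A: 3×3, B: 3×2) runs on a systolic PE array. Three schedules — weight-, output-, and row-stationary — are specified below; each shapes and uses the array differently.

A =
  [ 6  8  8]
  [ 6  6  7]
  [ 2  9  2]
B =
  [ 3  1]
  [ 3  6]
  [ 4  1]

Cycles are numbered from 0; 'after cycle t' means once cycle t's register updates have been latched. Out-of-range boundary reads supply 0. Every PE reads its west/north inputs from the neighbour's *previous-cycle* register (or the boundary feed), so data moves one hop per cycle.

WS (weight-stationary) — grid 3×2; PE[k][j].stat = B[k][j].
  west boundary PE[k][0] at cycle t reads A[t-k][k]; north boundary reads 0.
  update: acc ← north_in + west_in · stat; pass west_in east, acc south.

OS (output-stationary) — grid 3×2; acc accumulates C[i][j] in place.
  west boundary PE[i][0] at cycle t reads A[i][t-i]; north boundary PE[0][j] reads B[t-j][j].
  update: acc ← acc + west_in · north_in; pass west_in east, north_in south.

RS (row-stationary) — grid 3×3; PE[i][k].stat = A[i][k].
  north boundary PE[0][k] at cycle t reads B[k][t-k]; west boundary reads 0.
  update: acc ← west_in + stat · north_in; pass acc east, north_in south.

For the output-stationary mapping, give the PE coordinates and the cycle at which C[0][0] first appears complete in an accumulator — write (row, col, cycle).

OS: C[0][0] accumulates in PE[0][0]:
  c0 r0c0: 18 / 6 / 3
  c1 r0c0: 42 / 8 / 3
  c2 r0c0: 74 / 8 / 4

(row, col, cycle) = (0, 0, 2)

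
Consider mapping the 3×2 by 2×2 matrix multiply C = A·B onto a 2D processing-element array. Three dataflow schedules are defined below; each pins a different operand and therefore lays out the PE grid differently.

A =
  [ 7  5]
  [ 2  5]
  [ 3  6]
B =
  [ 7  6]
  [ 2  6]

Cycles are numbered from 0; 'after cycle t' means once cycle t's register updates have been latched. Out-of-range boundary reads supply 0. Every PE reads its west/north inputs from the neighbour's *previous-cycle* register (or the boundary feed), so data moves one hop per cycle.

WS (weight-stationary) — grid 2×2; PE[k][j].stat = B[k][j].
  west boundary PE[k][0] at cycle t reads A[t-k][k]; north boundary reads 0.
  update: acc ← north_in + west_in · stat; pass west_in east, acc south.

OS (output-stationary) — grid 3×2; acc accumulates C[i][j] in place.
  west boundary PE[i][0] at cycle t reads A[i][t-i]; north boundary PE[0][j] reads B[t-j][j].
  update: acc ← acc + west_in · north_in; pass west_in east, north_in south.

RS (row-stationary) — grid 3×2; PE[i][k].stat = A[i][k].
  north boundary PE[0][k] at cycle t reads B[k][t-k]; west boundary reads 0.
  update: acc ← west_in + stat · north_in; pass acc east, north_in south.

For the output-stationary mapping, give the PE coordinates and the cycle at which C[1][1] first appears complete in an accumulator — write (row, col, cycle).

(row, col, cycle) = (1, 1, 3)

OS — PE[1][1] is where C[1][1] collects:
  after 0 — PE[1][1] acc=0, pass-E 0, pass-S 0
  after 1 — PE[1][1] acc=0, pass-E 0, pass-S 0
  after 2 — PE[1][1] acc=12, pass-E 2, pass-S 6
  after 3 — PE[1][1] acc=42, pass-E 5, pass-S 6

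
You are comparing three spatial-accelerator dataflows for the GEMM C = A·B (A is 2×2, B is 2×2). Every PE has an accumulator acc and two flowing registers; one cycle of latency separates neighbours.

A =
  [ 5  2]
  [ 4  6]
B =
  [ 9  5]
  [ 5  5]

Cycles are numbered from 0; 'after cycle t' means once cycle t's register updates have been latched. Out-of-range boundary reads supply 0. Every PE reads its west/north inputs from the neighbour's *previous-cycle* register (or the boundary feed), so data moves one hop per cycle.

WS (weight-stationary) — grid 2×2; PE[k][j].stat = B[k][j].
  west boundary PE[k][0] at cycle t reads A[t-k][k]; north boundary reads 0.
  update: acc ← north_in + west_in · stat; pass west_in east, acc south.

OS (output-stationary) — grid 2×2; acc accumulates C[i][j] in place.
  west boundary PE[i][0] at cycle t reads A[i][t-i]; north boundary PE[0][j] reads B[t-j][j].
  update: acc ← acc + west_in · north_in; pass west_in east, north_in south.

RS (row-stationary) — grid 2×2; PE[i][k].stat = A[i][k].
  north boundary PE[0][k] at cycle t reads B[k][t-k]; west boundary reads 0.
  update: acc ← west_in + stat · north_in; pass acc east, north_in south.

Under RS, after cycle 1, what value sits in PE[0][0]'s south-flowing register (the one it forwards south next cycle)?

RS 2×2: PE[0][0] cycle-by-cycle (with neighbour feeds):
  t=0 PE[0][0]: acc=45 h=45 v=9
  t=1 PE[0][0]: acc=25 h=25 v=5

register = 5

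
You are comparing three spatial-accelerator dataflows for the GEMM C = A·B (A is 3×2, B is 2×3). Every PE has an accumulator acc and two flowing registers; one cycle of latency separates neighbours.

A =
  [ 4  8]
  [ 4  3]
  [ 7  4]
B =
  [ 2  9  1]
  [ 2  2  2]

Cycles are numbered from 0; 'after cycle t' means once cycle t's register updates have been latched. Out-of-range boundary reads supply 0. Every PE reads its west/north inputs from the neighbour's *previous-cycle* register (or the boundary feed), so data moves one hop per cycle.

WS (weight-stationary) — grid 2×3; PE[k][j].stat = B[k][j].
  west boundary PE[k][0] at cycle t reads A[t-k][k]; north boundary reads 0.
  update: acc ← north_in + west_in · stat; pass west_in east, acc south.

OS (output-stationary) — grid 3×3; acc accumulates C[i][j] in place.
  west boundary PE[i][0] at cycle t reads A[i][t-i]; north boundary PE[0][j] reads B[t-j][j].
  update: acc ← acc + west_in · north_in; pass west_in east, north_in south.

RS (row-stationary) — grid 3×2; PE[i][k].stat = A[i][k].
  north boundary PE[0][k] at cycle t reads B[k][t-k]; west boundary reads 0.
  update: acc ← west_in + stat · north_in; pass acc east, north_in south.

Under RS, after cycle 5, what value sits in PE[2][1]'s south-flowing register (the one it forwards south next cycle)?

register = 2

RS on a 3×2 grid — tracing PE[2][1] and its feeders:
  t=0 PE[1][1]: acc=0 h=0 v=0
  t=0 PE[2][0]: acc=0 h=0 v=0
  t=0 PE[2][1]: acc=0 h=0 v=0
  t=1 PE[1][1]: acc=0 h=0 v=0
  t=1 PE[2][0]: acc=0 h=0 v=0
  t=1 PE[2][1]: acc=0 h=0 v=0
  t=2 PE[1][1]: acc=14 h=14 v=2
  t=2 PE[2][0]: acc=14 h=14 v=2
  t=2 PE[2][1]: acc=0 h=0 v=0
  t=3 PE[1][1]: acc=42 h=42 v=2
  t=3 PE[2][0]: acc=63 h=63 v=9
  t=3 PE[2][1]: acc=22 h=22 v=2
  t=4 PE[1][1]: acc=10 h=10 v=2
  t=4 PE[2][0]: acc=7 h=7 v=1
  t=4 PE[2][1]: acc=71 h=71 v=2
  t=5 PE[1][1]: acc=0 h=0 v=0
  t=5 PE[2][0]: acc=0 h=0 v=0
  t=5 PE[2][1]: acc=15 h=15 v=2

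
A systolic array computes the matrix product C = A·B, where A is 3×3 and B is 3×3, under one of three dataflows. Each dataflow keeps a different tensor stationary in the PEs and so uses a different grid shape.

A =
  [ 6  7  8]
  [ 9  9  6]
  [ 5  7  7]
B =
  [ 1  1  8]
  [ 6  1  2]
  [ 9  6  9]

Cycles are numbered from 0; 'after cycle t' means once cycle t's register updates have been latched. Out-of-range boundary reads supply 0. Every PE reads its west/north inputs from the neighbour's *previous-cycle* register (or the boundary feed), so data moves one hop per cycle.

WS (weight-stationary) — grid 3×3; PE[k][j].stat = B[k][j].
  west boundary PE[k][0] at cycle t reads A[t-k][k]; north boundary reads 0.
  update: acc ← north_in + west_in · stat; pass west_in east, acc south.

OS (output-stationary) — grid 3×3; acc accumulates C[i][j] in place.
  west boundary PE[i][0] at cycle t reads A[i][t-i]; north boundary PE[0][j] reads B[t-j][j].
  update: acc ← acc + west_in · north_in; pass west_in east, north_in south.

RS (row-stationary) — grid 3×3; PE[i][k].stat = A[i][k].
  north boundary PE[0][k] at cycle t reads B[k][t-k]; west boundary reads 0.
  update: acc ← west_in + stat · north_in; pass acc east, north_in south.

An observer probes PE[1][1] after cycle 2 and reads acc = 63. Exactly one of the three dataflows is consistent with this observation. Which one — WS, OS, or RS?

dataflow = RS

WS (3×3 grid), PE[1][1]:
  after 0 — PE[1][1] acc=0, pass-E 0, pass-S 0
  after 1 — PE[1][1] acc=0, pass-E 0, pass-S 0
  after 2 — PE[1][1] acc=13, pass-E 7, pass-S 13
OS (3×3 grid), PE[1][1]:
  after 0 — PE[1][1] acc=0, pass-E 0, pass-S 0
  after 1 — PE[1][1] acc=0, pass-E 0, pass-S 0
  after 2 — PE[1][1] acc=9, pass-E 9, pass-S 1
RS (3×3 grid), PE[1][1]:
  after 0 — PE[1][1] acc=0, pass-E 0, pass-S 0
  after 1 — PE[1][1] acc=0, pass-E 0, pass-S 0
  after 2 — PE[1][1] acc=63, pass-E 63, pass-S 6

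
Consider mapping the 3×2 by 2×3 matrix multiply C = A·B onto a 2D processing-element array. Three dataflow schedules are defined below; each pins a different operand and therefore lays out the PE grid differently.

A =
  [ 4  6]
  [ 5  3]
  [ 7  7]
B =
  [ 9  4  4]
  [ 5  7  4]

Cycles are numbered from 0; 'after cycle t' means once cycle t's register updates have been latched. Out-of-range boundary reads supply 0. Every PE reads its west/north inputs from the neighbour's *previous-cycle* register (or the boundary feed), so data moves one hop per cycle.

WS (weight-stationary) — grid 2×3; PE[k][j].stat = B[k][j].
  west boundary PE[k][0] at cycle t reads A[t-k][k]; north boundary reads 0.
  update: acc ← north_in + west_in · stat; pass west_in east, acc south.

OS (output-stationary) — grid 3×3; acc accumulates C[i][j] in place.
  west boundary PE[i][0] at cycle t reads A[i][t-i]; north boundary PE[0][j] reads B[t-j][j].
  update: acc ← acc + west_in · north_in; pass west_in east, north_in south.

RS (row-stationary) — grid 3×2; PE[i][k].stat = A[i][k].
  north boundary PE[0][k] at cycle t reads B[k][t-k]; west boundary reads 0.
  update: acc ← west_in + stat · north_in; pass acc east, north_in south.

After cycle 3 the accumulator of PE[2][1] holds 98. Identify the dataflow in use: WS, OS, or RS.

dataflow = RS

— WS: 2×3 array has no PE[2][1].
Under OS (3×3), PE[2][1]:
  after 0 — PE[2][1] acc=0, pass-E 0, pass-S 0
  after 1 — PE[2][1] acc=0, pass-E 0, pass-S 0
  after 2 — PE[2][1] acc=0, pass-E 0, pass-S 0
  after 3 — PE[2][1] acc=28, pass-E 7, pass-S 4
Under RS (3×2), PE[2][1]:
  after 0 — PE[2][1] acc=0, pass-E 0, pass-S 0
  after 1 — PE[2][1] acc=0, pass-E 0, pass-S 0
  after 2 — PE[2][1] acc=0, pass-E 0, pass-S 0
  after 3 — PE[2][1] acc=98, pass-E 98, pass-S 5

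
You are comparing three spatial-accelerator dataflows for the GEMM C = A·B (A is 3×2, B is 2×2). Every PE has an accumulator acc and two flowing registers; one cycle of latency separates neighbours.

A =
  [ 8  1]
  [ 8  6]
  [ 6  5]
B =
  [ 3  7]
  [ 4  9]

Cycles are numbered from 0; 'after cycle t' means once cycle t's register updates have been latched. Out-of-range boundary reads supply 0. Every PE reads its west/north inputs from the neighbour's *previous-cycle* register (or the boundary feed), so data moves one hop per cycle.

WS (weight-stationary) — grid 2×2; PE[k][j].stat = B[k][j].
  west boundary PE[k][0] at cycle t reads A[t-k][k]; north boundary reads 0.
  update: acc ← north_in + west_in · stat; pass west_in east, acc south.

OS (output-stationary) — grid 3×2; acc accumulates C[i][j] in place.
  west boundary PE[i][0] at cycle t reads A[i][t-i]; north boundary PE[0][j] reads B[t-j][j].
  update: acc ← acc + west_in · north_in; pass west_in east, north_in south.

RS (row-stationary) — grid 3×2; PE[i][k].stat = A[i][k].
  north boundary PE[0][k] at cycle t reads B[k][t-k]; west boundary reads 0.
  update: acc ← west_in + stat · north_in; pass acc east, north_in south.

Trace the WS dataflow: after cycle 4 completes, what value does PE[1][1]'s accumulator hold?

PE[1][1].acc = 87

WS on a 2×2 grid — tracing PE[1][1] and its feeders:
  [0] (0,1) acc=0 (h:0 v:0)
  [0] (1,0) acc=0 (h:0 v:0)
  [0] (1,1) acc=0 (h:0 v:0)
  [1] (0,1) acc=56 (h:8 v:56)
  [1] (1,0) acc=28 (h:1 v:28)
  [1] (1,1) acc=0 (h:0 v:0)
  [2] (0,1) acc=56 (h:8 v:56)
  [2] (1,0) acc=48 (h:6 v:48)
  [2] (1,1) acc=65 (h:1 v:65)
  [3] (0,1) acc=42 (h:6 v:42)
  [3] (1,0) acc=38 (h:5 v:38)
  [3] (1,1) acc=110 (h:6 v:110)
  [4] (0,1) acc=0 (h:0 v:0)
  [4] (1,0) acc=0 (h:0 v:0)
  [4] (1,1) acc=87 (h:5 v:87)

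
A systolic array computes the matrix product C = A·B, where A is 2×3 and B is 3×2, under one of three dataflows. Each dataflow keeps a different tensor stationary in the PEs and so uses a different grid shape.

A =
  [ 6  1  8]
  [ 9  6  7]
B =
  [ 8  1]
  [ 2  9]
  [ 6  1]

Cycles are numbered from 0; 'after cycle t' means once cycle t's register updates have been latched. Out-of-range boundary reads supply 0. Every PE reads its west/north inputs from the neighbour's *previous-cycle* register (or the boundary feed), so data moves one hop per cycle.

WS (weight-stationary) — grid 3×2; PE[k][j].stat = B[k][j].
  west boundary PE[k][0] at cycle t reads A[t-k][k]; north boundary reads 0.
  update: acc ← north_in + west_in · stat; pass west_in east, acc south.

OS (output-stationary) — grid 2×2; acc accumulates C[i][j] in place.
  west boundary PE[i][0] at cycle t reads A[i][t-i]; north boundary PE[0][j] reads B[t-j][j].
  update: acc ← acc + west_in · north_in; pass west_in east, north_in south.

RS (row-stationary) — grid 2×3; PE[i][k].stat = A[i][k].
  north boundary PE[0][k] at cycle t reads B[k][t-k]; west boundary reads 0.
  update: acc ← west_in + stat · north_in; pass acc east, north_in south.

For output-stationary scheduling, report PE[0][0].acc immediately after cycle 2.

PE[0][0].acc = 98

Tracing OS — 2×2 array, target PE[0][0]:
  c0 r0c0: 48 / 6 / 8
  c1 r0c0: 50 / 1 / 2
  c2 r0c0: 98 / 8 / 6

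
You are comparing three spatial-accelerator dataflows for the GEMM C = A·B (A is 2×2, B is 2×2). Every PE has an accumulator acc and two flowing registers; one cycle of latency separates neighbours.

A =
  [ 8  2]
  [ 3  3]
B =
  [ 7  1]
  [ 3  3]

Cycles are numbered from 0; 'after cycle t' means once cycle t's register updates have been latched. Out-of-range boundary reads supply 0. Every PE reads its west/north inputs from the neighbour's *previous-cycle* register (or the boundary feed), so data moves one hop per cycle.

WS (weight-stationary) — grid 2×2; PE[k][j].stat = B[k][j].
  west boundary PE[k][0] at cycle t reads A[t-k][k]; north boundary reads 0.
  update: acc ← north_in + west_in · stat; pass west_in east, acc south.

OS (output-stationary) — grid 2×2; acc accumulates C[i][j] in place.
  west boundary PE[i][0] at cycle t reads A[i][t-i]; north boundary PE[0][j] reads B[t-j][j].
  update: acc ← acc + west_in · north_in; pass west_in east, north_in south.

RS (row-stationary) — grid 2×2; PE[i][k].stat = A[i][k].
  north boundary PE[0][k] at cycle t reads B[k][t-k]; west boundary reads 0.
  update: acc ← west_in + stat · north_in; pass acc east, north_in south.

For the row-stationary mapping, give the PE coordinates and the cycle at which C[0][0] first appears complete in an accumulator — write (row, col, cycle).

(row, col, cycle) = (0, 1, 1)

Under RS, C[0][0] lands at PE[0][1]:
  step 0 · PE0,1: acc=0; fwd→0 fwd↓0
  step 1 · PE0,1: acc=62; fwd→62 fwd↓3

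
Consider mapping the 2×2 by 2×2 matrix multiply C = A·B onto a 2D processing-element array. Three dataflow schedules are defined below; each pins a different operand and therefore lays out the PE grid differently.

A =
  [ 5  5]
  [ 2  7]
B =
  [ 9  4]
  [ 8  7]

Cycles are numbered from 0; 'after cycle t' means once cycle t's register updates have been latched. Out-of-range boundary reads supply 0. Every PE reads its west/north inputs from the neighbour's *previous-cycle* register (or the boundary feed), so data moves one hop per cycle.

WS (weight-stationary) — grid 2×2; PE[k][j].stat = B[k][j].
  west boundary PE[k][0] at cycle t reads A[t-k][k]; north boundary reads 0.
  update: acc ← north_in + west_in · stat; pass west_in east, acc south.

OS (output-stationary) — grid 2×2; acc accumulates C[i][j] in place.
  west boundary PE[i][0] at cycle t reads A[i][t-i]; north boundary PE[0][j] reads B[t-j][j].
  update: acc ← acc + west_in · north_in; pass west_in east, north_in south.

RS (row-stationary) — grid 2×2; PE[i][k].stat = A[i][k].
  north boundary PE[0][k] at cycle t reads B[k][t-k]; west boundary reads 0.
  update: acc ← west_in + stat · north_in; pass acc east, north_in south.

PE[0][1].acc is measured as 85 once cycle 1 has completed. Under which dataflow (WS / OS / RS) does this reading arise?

WS [2×2] PE[0][1] across cycles:
  cycle 0: PE[0][1] → acc 0, east 0, south 0
  cycle 1: PE[0][1] → acc 20, east 5, south 20
OS [2×2] PE[0][1] across cycles:
  cycle 0: PE[0][1] → acc 0, east 0, south 0
  cycle 1: PE[0][1] → acc 20, east 5, south 4
RS [2×2] PE[0][1] across cycles:
  cycle 0: PE[0][1] → acc 0, east 0, south 0
  cycle 1: PE[0][1] → acc 85, east 85, south 8

dataflow = RS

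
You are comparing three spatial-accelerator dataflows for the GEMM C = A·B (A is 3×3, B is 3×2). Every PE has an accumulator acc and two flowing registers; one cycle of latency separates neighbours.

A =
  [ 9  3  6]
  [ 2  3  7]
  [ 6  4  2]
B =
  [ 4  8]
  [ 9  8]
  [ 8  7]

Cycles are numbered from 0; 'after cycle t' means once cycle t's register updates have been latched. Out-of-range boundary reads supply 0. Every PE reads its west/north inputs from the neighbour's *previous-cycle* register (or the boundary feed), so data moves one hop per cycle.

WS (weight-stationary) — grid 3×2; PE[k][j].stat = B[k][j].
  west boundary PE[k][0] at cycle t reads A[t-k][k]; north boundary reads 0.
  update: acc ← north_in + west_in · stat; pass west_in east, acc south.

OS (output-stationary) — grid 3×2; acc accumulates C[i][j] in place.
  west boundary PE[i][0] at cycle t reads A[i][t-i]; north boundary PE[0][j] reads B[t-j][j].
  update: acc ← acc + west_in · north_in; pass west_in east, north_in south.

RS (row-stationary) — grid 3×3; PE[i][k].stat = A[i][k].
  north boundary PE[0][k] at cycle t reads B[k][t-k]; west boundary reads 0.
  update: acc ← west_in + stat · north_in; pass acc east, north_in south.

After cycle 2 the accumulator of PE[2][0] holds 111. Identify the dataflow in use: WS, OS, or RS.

WS [3×2] PE[2][0] across cycles:
  t=0 PE[2][0]: acc=0 h=0 v=0
  t=1 PE[2][0]: acc=0 h=0 v=0
  t=2 PE[2][0]: acc=111 h=6 v=111
OS [3×2] PE[2][0] across cycles:
  t=0 PE[2][0]: acc=0 h=0 v=0
  t=1 PE[2][0]: acc=0 h=0 v=0
  t=2 PE[2][0]: acc=24 h=6 v=4
RS [3×3] PE[2][0] across cycles:
  t=0 PE[2][0]: acc=0 h=0 v=0
  t=1 PE[2][0]: acc=0 h=0 v=0
  t=2 PE[2][0]: acc=24 h=24 v=4

dataflow = WS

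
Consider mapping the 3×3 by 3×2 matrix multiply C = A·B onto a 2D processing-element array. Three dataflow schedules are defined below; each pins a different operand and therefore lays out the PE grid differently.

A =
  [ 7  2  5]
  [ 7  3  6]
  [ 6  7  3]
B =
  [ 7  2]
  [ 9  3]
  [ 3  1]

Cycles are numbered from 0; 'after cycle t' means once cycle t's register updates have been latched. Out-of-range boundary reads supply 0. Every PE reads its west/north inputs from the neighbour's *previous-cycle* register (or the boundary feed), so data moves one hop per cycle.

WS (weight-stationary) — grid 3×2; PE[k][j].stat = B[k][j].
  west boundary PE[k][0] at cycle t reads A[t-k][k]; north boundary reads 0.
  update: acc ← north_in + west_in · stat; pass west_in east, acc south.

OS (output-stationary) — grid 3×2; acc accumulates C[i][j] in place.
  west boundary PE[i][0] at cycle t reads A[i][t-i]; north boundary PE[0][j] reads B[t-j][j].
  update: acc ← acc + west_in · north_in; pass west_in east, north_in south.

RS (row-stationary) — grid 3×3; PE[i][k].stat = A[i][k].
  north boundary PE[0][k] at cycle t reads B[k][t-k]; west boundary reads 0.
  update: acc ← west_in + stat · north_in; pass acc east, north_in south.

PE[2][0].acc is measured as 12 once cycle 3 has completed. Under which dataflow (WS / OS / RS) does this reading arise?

— WS: 3×2; PE[2][0] trace:
  after 0 — PE[2][0] acc=0, pass-E 0, pass-S 0
  after 1 — PE[2][0] acc=0, pass-E 0, pass-S 0
  after 2 — PE[2][0] acc=82, pass-E 5, pass-S 82
  after 3 — PE[2][0] acc=94, pass-E 6, pass-S 94
— OS: 3×2; PE[2][0] trace:
  after 0 — PE[2][0] acc=0, pass-E 0, pass-S 0
  after 1 — PE[2][0] acc=0, pass-E 0, pass-S 0
  after 2 — PE[2][0] acc=42, pass-E 6, pass-S 7
  after 3 — PE[2][0] acc=105, pass-E 7, pass-S 9
— RS: 3×3; PE[2][0] trace:
  after 0 — PE[2][0] acc=0, pass-E 0, pass-S 0
  after 1 — PE[2][0] acc=0, pass-E 0, pass-S 0
  after 2 — PE[2][0] acc=42, pass-E 42, pass-S 7
  after 3 — PE[2][0] acc=12, pass-E 12, pass-S 2

dataflow = RS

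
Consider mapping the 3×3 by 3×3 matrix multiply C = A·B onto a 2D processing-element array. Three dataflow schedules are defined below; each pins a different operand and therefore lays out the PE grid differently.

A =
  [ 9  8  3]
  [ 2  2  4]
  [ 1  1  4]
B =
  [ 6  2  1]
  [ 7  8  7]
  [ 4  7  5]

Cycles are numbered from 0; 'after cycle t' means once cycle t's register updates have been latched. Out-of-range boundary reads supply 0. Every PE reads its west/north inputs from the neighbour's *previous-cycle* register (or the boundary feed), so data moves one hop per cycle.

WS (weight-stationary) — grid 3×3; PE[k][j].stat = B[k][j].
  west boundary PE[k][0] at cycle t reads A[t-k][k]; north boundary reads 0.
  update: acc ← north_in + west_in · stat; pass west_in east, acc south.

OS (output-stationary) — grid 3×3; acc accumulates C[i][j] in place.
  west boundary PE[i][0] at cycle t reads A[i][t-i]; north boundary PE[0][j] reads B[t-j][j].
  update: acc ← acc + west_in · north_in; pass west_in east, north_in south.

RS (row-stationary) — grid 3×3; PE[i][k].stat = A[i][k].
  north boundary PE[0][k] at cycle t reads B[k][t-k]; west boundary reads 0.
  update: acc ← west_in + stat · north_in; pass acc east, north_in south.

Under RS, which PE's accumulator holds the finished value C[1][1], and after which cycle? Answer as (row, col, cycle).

(row, col, cycle) = (1, 2, 4)

RS — PE[1][2] is where C[1][1] collects:
  0: (1,2).acc=0  regs=<0,0>
  1: (1,2).acc=0  regs=<0,0>
  2: (1,2).acc=0  regs=<0,0>
  3: (1,2).acc=42  regs=<42,4>
  4: (1,2).acc=48  regs=<48,7>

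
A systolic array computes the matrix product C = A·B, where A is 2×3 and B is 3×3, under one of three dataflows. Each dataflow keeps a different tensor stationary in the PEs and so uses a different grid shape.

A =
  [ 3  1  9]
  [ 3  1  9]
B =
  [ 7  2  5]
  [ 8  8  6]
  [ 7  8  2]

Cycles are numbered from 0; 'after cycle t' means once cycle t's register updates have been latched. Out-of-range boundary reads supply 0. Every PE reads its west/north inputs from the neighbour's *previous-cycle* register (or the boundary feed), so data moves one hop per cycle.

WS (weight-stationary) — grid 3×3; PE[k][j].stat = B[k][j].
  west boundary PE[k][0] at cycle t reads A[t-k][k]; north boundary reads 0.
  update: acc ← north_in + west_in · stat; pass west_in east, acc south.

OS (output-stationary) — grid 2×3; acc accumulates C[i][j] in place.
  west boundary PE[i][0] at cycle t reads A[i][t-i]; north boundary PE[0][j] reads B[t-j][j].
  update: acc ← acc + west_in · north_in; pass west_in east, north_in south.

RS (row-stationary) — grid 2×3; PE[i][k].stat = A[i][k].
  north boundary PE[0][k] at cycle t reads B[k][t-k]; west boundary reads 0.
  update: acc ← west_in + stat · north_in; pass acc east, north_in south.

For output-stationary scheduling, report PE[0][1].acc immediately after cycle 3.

OS on a 2×3 grid — tracing PE[0][1] and its feeders:
  [0] (0,0) acc=21 (h:3 v:7)
  [0] (0,1) acc=0 (h:0 v:0)
  [1] (0,0) acc=29 (h:1 v:8)
  [1] (0,1) acc=6 (h:3 v:2)
  [2] (0,0) acc=92 (h:9 v:7)
  [2] (0,1) acc=14 (h:1 v:8)
  [3] (0,0) acc=92 (h:0 v:0)
  [3] (0,1) acc=86 (h:9 v:8)

PE[0][1].acc = 86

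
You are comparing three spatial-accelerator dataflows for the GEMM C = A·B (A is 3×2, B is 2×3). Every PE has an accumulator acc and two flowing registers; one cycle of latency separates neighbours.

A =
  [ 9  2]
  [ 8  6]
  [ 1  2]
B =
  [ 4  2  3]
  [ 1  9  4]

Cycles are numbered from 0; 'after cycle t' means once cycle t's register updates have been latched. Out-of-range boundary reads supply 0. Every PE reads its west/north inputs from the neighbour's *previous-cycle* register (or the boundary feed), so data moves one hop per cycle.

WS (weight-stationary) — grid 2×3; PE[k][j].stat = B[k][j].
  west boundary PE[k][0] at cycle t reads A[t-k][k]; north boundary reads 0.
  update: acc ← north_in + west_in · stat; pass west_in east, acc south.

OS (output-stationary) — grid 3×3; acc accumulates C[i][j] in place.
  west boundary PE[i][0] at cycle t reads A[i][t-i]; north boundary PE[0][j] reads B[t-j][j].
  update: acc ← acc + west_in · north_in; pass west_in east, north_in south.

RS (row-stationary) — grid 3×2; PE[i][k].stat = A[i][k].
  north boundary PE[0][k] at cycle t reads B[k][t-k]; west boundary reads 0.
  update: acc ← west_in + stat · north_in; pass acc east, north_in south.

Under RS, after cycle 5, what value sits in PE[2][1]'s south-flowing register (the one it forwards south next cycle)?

register = 4

RS (3×2). Following PE[2][1] plus its west/north inputs:
  [0] (1,1) acc=0 (h:0 v:0)
  [0] (2,0) acc=0 (h:0 v:0)
  [0] (2,1) acc=0 (h:0 v:0)
  [1] (1,1) acc=0 (h:0 v:0)
  [1] (2,0) acc=0 (h:0 v:0)
  [1] (2,1) acc=0 (h:0 v:0)
  [2] (1,1) acc=38 (h:38 v:1)
  [2] (2,0) acc=4 (h:4 v:4)
  [2] (2,1) acc=0 (h:0 v:0)
  [3] (1,1) acc=70 (h:70 v:9)
  [3] (2,0) acc=2 (h:2 v:2)
  [3] (2,1) acc=6 (h:6 v:1)
  [4] (1,1) acc=48 (h:48 v:4)
  [4] (2,0) acc=3 (h:3 v:3)
  [4] (2,1) acc=20 (h:20 v:9)
  [5] (1,1) acc=0 (h:0 v:0)
  [5] (2,0) acc=0 (h:0 v:0)
  [5] (2,1) acc=11 (h:11 v:4)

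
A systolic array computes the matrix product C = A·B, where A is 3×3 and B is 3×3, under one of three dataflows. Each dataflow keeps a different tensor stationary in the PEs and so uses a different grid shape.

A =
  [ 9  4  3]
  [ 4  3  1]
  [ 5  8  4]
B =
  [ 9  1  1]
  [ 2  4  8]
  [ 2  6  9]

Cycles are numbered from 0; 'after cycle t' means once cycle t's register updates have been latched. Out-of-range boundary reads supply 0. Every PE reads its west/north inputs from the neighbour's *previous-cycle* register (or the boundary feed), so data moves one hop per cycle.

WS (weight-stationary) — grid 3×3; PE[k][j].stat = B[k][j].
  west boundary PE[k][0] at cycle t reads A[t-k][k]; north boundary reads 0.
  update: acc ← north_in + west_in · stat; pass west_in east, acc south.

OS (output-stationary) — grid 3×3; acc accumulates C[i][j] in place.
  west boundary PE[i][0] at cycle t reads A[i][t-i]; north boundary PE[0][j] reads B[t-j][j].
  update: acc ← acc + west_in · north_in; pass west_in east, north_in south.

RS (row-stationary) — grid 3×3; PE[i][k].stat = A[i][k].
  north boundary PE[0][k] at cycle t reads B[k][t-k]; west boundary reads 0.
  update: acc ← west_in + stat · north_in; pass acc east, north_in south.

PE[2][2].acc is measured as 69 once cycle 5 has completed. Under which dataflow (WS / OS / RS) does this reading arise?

dataflow = OS

— WS: 3×3; PE[2][2] trace:
  [0] (2,2) acc=0 (h:0 v:0)
  [1] (2,2) acc=0 (h:0 v:0)
  [2] (2,2) acc=0 (h:0 v:0)
  [3] (2,2) acc=0 (h:0 v:0)
  [4] (2,2) acc=68 (h:3 v:68)
  [5] (2,2) acc=37 (h:1 v:37)
— OS: 3×3; PE[2][2] trace:
  [0] (2,2) acc=0 (h:0 v:0)
  [1] (2,2) acc=0 (h:0 v:0)
  [2] (2,2) acc=0 (h:0 v:0)
  [3] (2,2) acc=0 (h:0 v:0)
  [4] (2,2) acc=5 (h:5 v:1)
  [5] (2,2) acc=69 (h:8 v:8)
— RS: 3×3; PE[2][2] trace:
  [0] (2,2) acc=0 (h:0 v:0)
  [1] (2,2) acc=0 (h:0 v:0)
  [2] (2,2) acc=0 (h:0 v:0)
  [3] (2,2) acc=0 (h:0 v:0)
  [4] (2,2) acc=69 (h:69 v:2)
  [5] (2,2) acc=61 (h:61 v:6)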